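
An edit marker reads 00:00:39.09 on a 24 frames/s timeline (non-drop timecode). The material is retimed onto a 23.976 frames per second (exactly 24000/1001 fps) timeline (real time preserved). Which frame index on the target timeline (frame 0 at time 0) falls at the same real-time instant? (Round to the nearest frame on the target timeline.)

Source frame index: (0×3600 + 0×60 + 39) × 24 + 9 = 945.
Real time: 945 / (24) = 315/8 s.
Target frame: (315/8) × (24000/1001) = 135000/143 ≈ 944.056 → 944.

frame 944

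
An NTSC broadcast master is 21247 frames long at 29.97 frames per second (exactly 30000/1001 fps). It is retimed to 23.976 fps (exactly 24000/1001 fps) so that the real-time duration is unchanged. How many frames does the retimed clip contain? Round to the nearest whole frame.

Frames at target rate = 21247 × (24000/1001) / (30000/1001) = 84988/5 ≈ 16997.600.
Nearest whole frame: 16998.

16998 frames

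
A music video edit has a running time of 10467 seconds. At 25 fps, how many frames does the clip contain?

261675 frames

Frames = 10467 × 25 = 261675.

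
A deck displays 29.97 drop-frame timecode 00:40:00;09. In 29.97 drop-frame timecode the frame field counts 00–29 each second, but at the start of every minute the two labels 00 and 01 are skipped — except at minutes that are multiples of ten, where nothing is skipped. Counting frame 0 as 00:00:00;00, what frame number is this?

71937

Complete 10-minute blocks: 4, each 17982 frames → 71928.
Remaining 0 whole minutes in the current block: 0 frames.
Within the current minute: 0 × 30 + 9 = 9. Total = 71928 + 0 + 9 = 71937.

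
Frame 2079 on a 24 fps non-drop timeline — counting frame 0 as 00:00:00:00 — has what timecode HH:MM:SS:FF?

2079 ÷ 24 = 86 full seconds, remainder 15 frames.
86 s = 0 h 1 min 26 s.
Timecode: 00:01:26:15.

00:01:26:15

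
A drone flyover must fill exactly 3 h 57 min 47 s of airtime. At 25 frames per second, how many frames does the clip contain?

3 h 57 min 47 s = 14267 s.
Frames = 14267 × 25 = 356675.

356675 frames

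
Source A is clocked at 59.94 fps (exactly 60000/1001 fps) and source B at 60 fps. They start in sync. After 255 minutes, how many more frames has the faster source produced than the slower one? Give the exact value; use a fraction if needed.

918000/1001 frames

255 min = 15300 s.
A emits 60000/1001 × 15300 = 918000000/1001 frames; B emits 60 × 15300 = 918000.
Difference = 918000/1001 frames (≈ 917.0829); B is ahead of A.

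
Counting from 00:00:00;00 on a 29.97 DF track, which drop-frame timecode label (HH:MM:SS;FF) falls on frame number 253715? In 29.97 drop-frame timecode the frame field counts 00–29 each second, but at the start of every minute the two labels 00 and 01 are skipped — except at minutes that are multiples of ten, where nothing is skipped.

Ten DF minutes hold 17982 frames, so frame 253715 lies in block 14 (frames 251748–269729) with 1967 frames into that block.
The block's first minute is 1800 frames and the rest 1798 each; 1967 frames reaches minute 1, so 14 × 18 + 1 × 2 = 254 labels have been skipped so far.
Adding those back, label number 253715 + 254 = 253969 at 30 labels/s is 8465 s + 19 f = 2 h 21 min 5 s frame 19, i.e. 02:21:05;19.

02:21:05;19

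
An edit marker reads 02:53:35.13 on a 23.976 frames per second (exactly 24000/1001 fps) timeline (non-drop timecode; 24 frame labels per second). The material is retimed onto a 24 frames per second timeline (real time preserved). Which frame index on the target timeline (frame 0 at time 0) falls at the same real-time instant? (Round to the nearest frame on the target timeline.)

Source frame index: (2×3600 + 53×60 + 35) × 24 + 13 = 249973.
Real time: 249973 / (24000/1001) = 250222973/24000 s.
Target frame: (250222973/24000) × (24) = 250222973/1000 ≈ 250222.973 → 250223.

frame 250223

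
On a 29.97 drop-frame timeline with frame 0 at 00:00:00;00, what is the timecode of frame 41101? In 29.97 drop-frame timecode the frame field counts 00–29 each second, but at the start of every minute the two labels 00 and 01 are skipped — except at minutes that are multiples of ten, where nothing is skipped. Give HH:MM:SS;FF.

Ten DF minutes hold 17982 frames, so frame 41101 lies in block 2 (frames 35964–53945) with 5137 frames into that block.
The block's first minute is 1800 frames and the rest 1798 each; 5137 frames reaches minute 2, so 2 × 18 + 2 × 2 = 40 labels have been skipped so far.
Adding those back, label number 41101 + 40 = 41141 at 30 labels/s is 1371 s + 11 f = 0 h 22 min 51 s frame 11, i.e. 00:22:51;11.

00:22:51;11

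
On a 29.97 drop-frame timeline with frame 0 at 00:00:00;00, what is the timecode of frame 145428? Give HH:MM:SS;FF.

01:20:52;12

Ten DF minutes hold 17982 frames, so frame 145428 lies in block 8 (frames 143856–161837) with 1572 frames into that block.
The block's first minute is 1800 frames and the rest 1798 each; 1572 frames reaches minute 0, so 8 × 18 + 0 × 2 = 144 labels have been skipped so far.
Adding those back, label number 145428 + 144 = 145572 at 30 labels/s is 4852 s + 12 f = 1 h 20 min 52 s frame 12, i.e. 01:20:52;12.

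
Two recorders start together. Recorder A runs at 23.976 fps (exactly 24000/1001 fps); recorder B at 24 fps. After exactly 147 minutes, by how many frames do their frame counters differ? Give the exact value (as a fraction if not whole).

30240/143 frames

147 min = 8820 s.
A emits 24000/1001 × 8820 = 30240000/143 frames; B emits 24 × 8820 = 211680.
Difference = 30240/143 frames (≈ 211.4685); B is ahead of A.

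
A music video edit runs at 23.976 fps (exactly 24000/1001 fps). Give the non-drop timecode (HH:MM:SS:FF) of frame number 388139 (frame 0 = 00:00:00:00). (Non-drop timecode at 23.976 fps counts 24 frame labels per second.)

388139 ÷ 24 = 16172 full seconds, remainder 11 frames.
16172 s = 4 h 29 min 32 s.
Timecode: 04:29:32:11.

04:29:32:11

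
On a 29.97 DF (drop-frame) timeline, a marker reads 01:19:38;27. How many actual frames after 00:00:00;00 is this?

143223

Complete 10-minute blocks: 7, each 17982 frames → 125874.
Remaining 9 whole minutes in the current block: 1800 + 8 × 1798 = 16184 frames.
Within the current minute: 38 × 30 + 27 − 2 = 1165 (labels ;00/;01 skipped at this minute). Total = 125874 + 16184 + 1165 = 143223.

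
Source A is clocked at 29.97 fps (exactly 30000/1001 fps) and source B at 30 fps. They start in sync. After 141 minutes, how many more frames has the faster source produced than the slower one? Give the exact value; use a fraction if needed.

141 min = 8460 s.
A emits 30000/1001 × 8460 = 253800000/1001 frames; B emits 30 × 8460 = 253800.
Difference = 253800/1001 frames (≈ 253.5465); B is ahead of A.

253800/1001 frames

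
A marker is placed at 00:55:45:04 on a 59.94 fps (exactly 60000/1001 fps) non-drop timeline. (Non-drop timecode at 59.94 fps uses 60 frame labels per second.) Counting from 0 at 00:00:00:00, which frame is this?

frame 200704

Total seconds to the label: (0 × 3600 + 55 × 60 + 45) = 3345.
Frame index = 3345 × 60 + 4 = 200704.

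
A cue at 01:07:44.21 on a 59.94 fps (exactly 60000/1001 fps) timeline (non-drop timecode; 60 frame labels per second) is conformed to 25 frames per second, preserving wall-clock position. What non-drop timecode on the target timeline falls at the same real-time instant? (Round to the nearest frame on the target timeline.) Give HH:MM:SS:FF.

01:07:48:10

Source frame index: (1×3600 + 7×60 + 44) × 60 + 21 = 243861.
Real time: 243861 / (60000/1001) = 81368287/20000 s.
Target frame: (81368287/20000) × (25) = 81368287/800 ≈ 101710.359 → 101710.
At 25 labels/s: frame 101710 → 01:07:48:10.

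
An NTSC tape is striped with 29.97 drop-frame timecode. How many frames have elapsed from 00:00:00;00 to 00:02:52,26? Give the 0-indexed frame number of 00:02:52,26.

Complete 10-minute blocks: 0, each 17982 frames → 0.
Remaining 2 whole minutes in the current block: 1800 + 1 × 1798 = 3598 frames.
Within the current minute: 52 × 30 + 26 − 2 = 1584 (labels ;00/;01 skipped at this minute). Total = 0 + 3598 + 1584 = 5182.

5182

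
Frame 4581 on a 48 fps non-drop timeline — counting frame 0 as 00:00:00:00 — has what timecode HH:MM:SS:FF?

4581 ÷ 48 = 95 full seconds, remainder 21 frames.
95 s = 0 h 1 min 35 s.
Timecode: 00:01:35:21.

00:01:35:21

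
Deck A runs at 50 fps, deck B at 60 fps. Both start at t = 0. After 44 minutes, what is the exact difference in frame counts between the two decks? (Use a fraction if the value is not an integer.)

26400 frames

44 min = 2640 s.
A emits 50 × 2640 = 132000 frames; B emits 60 × 2640 = 158400.
Difference = 26400 frames; B is ahead of A.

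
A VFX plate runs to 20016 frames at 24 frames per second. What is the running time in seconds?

834 seconds

Running time = 20016 / (24) = 834 s.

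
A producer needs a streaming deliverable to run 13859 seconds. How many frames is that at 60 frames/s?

831540 frames

Frames = 13859 × 60 = 831540.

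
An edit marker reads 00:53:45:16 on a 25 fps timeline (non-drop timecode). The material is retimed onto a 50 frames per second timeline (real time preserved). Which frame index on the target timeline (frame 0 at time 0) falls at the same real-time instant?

Source frame index: (0×3600 + 53×60 + 45) × 25 + 16 = 80641.
Real time: 80641 / (25) = 80641/25 s.
Target frame: (80641/25) × (50) = 161282.

frame 161282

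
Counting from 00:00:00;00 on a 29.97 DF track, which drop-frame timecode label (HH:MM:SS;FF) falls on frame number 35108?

Each 10-minute DF block holds 10 × 60 × 30 − 9 × 2 = 17982 frames. 35108 ÷ 17982 → 1 full block, remainder 17126.
Within the partial block the first minute is 1800 frames and each further minute 1798, so 9 further minute boundaries passed. Total skipped labels = 18 × 1 + 2 × 9 = 36.
Non-drop label index = 35108 + 36 = 35144; at 30 labels/s that is 00:19:31:14, i.e. DF 00:19:31;14.

00:19:31;14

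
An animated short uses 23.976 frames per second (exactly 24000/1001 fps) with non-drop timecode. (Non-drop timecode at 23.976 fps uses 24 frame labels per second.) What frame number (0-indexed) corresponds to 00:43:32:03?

frame 62691

Total seconds to the label: (0 × 3600 + 43 × 60 + 32) = 2612.
Frame index = 2612 × 24 + 3 = 62691.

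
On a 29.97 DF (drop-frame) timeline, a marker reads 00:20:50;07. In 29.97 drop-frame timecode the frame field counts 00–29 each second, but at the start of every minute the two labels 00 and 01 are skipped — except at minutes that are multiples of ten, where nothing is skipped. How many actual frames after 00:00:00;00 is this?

Complete 10-minute blocks: 2, each 17982 frames → 35964.
Remaining 0 whole minutes in the current block: 0 frames.
Within the current minute: 50 × 30 + 7 = 1507. Total = 35964 + 0 + 1507 = 37471.

37471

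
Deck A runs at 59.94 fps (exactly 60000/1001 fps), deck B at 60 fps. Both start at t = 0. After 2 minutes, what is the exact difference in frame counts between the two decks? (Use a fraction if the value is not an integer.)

7200/1001 frames

2 min = 120 s.
A emits 60000/1001 × 120 = 7200000/1001 frames; B emits 60 × 120 = 7200.
Difference = 7200/1001 frames (≈ 7.1928); B is ahead of A.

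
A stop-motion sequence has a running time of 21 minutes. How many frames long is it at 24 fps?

21 min = 1260 s.
Frames = 1260 × 24 = 30240.

30240 frames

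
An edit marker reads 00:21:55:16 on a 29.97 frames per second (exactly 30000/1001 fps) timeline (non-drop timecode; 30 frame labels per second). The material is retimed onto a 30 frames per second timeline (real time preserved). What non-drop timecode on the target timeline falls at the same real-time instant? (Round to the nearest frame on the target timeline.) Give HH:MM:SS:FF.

Source frame index: (0×3600 + 21×60 + 55) × 30 + 16 = 39466.
Real time: 39466 / (30000/1001) = 19752733/15000 s.
Target frame: (19752733/15000) × (30) = 19752733/500 ≈ 39505.466 → 39505.
At 30 labels/s: frame 39505 → 00:21:56:25.

00:21:56:25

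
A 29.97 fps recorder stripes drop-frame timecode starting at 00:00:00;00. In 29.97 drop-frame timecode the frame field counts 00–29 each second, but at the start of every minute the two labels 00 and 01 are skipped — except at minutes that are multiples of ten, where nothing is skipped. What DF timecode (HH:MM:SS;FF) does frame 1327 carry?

Each 10-minute DF block holds 10 × 60 × 30 − 9 × 2 = 17982 frames. 1327 ÷ 17982 → 0 full blocks, remainder 1327.
Within the partial block the first minute is 1800 frames and each further minute 1798, so 0 further minute boundaries passed. Total skipped labels = 18 × 0 + 2 × 0 = 0.
Non-drop label index = 1327 + 0 = 1327; at 30 labels/s that is 00:00:44:07, i.e. DF 00:00:44;07.

00:00:44;07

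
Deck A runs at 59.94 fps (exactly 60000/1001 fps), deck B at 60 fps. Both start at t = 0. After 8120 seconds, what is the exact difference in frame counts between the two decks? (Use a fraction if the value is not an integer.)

69600/143 frames

A emits 60000/1001 × 8120 = 69600000/143 frames; B emits 60 × 8120 = 487200.
Difference = 69600/143 frames (≈ 486.7133); B is ahead of A.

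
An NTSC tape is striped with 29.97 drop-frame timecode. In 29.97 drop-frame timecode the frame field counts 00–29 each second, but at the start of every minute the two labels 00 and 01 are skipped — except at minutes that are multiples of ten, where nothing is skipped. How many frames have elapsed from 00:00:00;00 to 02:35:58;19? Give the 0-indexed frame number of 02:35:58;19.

280479

Complete 10-minute blocks: 15, each 17982 frames → 269730.
Remaining 5 whole minutes in the current block: 1800 + 4 × 1798 = 8992 frames.
Within the current minute: 58 × 30 + 19 − 2 = 1757 (labels ;00/;01 skipped at this minute). Total = 269730 + 8992 + 1757 = 280479.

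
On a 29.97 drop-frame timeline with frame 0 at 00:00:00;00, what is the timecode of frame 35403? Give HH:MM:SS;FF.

Each 10-minute DF block holds 10 × 60 × 30 − 9 × 2 = 17982 frames. 35403 ÷ 17982 → 1 full block, remainder 17421.
Within the partial block the first minute is 1800 frames and each further minute 1798, so 9 further minute boundaries passed. Total skipped labels = 18 × 1 + 2 × 9 = 36.
Non-drop label index = 35403 + 36 = 35439; at 30 labels/s that is 00:19:41:09, i.e. DF 00:19:41;09.

00:19:41;09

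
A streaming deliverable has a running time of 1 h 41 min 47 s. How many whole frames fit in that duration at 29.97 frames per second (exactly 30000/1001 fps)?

1 h 41 min 47 s = 6107 s.
Frames = 6107 × 30000/1001 = 183210000/1001 ≈ 183026.9730.
Complete frames: 183026.

183026 frames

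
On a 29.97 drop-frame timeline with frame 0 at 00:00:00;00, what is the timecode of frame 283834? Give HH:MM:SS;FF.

02:37:50;18

Ten DF minutes hold 17982 frames, so frame 283834 lies in block 15 (frames 269730–287711) with 14104 frames into that block.
The block's first minute is 1800 frames and the rest 1798 each; 14104 frames reaches minute 7, so 15 × 18 + 7 × 2 = 284 labels have been skipped so far.
Adding those back, label number 283834 + 284 = 284118 at 30 labels/s is 9470 s + 18 f = 2 h 37 min 50 s frame 18, i.e. 02:37:50;18.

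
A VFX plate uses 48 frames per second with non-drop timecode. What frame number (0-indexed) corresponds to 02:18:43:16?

399520

Total seconds to the label: (2 × 3600 + 18 × 60 + 43) = 8323.
Frame index = 8323 × 48 + 16 = 399520.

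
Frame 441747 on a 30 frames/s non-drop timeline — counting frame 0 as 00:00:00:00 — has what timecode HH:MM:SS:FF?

441747 ÷ 30 = 14724 full seconds, remainder 27 frames.
14724 s = 4 h 5 min 24 s.
Timecode: 04:05:24:27.

04:05:24:27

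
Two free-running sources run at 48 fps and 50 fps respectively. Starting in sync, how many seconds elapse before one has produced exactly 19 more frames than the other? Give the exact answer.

The gap grows by |50 − 48| = 2 frames per second.
Time for a 19-frame gap: 19 ÷ (2) = 9.5 s.

9.5 seconds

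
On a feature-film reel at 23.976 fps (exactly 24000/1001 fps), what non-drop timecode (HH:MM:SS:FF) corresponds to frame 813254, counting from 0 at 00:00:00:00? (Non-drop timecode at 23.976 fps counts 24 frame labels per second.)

09:24:45:14

813254 ÷ 24 = 33885 full seconds, remainder 14 frames.
33885 s = 9 h 24 min 45 s.
Timecode: 09:24:45:14.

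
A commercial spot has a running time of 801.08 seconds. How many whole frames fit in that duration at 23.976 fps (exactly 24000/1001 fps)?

19206 frames

Frames = 801.08 × 24000/1001 = 2746560/143 ≈ 19206.7133.
Complete frames: 19206.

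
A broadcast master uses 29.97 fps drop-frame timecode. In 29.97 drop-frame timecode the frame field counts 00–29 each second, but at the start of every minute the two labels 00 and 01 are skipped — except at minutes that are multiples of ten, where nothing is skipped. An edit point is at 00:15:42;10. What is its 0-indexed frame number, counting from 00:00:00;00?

28242

As if non-drop at 30 labels/s: (0 × 3600 + 15 × 60 + 42) × 30 + 10 = 28270.
Minute boundaries passed: 15; those not divisible by 10: 15 − 1 = 14; dropped labels = 2 × 14 = 28.
Actual frame index = 28270 − 28 = 28242.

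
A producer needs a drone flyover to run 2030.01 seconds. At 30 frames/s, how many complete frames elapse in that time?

60900 frames

Frames = 2030.01 × 30 = 609003/10 ≈ 60900.3000.
Complete frames: 60900.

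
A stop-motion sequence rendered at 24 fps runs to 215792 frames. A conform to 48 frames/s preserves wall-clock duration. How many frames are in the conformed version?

431584 frames

Frames at target rate = 215792 × (48) / (24) = 431584.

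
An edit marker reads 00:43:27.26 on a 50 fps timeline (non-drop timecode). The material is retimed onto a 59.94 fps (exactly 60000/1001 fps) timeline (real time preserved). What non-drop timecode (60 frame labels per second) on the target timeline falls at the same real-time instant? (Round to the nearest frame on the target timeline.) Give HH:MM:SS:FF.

Source frame index: (0×3600 + 43×60 + 27) × 50 + 26 = 130376.
Real time: 130376 / (50) = 65188/25 s.
Target frame: (65188/25) × (60000/1001) = 156451200/1001 ≈ 156294.905 → 156295.
At 60 labels/s: frame 156295 → 00:43:24:55.

00:43:24:55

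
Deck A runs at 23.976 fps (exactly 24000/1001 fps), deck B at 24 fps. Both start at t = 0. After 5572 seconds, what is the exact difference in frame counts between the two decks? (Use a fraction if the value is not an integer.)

19104/143 frames

A emits 24000/1001 × 5572 = 19104000/143 frames; B emits 24 × 5572 = 133728.
Difference = 19104/143 frames (≈ 133.5944); B is ahead of A.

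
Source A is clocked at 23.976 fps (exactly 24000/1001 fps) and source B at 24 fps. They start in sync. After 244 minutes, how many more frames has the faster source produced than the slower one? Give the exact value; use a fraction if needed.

351360/1001 frames

244 min = 14640 s.
A emits 24000/1001 × 14640 = 351360000/1001 frames; B emits 24 × 14640 = 351360.
Difference = 351360/1001 frames (≈ 351.0090); B is ahead of A.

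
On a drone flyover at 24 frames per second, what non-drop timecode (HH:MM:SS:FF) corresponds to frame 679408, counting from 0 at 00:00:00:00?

07:51:48:16

679408 ÷ 24 = 28308 full seconds, remainder 16 frames.
28308 s = 7 h 51 min 48 s.
Timecode: 07:51:48:16.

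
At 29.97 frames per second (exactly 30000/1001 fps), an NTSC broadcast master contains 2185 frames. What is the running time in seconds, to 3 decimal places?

72.906 seconds

Running time = 2185 × 1001/30000 = 437437/6000 s ≈ 72.906 s.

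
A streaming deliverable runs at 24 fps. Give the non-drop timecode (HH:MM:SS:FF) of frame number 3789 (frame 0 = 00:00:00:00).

3789 ÷ 24 = 157 full seconds, remainder 21 frames.
157 s = 0 h 2 min 37 s.
Timecode: 00:02:37:21.

00:02:37:21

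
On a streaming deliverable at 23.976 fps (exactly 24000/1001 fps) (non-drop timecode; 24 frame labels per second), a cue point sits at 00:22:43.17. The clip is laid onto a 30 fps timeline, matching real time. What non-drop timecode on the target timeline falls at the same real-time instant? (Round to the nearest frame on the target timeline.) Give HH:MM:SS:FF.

Source frame index: (0×3600 + 22×60 + 43) × 24 + 17 = 32729.
Real time: 32729 / (24000/1001) = 32761729/24000 s.
Target frame: (32761729/24000) × (30) = 32761729/800 ≈ 40952.161 → 40952.
At 30 labels/s: frame 40952 → 00:22:45:02.

00:22:45:02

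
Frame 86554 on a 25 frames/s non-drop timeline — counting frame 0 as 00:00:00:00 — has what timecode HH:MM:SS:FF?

86554 ÷ 25 = 3462 full seconds, remainder 4 frames.
3462 s = 0 h 57 min 42 s.
Timecode: 00:57:42:04.

00:57:42:04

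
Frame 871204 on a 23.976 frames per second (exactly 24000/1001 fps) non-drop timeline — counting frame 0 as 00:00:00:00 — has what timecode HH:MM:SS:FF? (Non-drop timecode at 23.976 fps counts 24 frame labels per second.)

10:05:00:04

871204 ÷ 24 = 36300 full seconds, remainder 4 frames.
36300 s = 10 h 5 min 0 s.
Timecode: 10:05:00:04.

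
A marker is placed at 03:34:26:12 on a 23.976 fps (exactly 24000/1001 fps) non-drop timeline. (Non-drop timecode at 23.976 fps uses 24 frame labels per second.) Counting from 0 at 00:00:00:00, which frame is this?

Total seconds to the label: (3 × 3600 + 34 × 60 + 26) = 12866.
Frame index = 12866 × 24 + 12 = 308796.

308796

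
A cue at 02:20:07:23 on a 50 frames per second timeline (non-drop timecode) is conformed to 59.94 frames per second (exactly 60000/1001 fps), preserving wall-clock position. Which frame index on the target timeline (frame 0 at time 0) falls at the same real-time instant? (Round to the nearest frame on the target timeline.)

frame 503944

Source frame index: (2×3600 + 20×60 + 7) × 50 + 23 = 420373.
Real time: 420373 / (50) = 420373/50 s.
Target frame: (420373/50) × (60000/1001) = 504447600/1001 ≈ 503943.656 → 503944.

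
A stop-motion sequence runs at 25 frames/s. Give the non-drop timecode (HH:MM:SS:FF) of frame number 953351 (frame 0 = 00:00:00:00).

953351 ÷ 25 = 38134 full seconds, remainder 1 frame.
38134 s = 10 h 35 min 34 s.
Timecode: 10:35:34:01.

10:35:34:01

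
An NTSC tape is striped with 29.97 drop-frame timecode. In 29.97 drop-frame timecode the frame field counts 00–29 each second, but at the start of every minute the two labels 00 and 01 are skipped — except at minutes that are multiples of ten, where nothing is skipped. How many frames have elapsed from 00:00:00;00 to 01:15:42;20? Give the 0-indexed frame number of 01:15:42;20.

Complete 10-minute blocks: 7, each 17982 frames → 125874.
Remaining 5 whole minutes in the current block: 1800 + 4 × 1798 = 8992 frames.
Within the current minute: 42 × 30 + 20 − 2 = 1278 (labels ;00/;01 skipped at this minute). Total = 125874 + 8992 + 1278 = 136144.

136144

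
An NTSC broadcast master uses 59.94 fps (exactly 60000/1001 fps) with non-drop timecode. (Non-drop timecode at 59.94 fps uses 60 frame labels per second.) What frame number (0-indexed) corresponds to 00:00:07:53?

473

Total seconds to the label: (0 × 3600 + 0 × 60 + 7) = 7.
Frame index = 7 × 60 + 53 = 473.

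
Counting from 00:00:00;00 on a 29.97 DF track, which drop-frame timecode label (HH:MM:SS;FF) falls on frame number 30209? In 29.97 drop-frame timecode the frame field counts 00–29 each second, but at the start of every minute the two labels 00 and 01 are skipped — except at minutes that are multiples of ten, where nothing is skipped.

Ten DF minutes hold 17982 frames, so frame 30209 lies in block 1 (frames 17982–35963) with 12227 frames into that block.
The block's first minute is 1800 frames and the rest 1798 each; 12227 frames reaches minute 6, so 1 × 18 + 6 × 2 = 30 labels have been skipped so far.
Adding those back, label number 30209 + 30 = 30239 at 30 labels/s is 1007 s + 29 f = 0 h 16 min 47 s frame 29, i.e. 00:16:47;29.

00:16:47;29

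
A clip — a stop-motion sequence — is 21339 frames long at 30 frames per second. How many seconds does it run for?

711.3 seconds

Running time = 21339 / (30) = 711.3 s.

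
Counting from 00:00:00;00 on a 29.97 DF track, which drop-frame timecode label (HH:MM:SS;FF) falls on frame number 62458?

Ten DF minutes hold 17982 frames, so frame 62458 lies in block 3 (frames 53946–71927) with 8512 frames into that block.
The block's first minute is 1800 frames and the rest 1798 each; 8512 frames reaches minute 4, so 3 × 18 + 4 × 2 = 62 labels have been skipped so far.
Adding those back, label number 62458 + 62 = 62520 at 30 labels/s is 2084 s + 0 f = 0 h 34 min 44 s frame 0, i.e. 00:34:44;00.

00:34:44;00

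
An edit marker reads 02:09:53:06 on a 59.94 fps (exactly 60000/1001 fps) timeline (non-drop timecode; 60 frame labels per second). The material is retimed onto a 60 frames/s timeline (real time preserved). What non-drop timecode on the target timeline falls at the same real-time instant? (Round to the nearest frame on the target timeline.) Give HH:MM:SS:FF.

Source frame index: (2×3600 + 9×60 + 53) × 60 + 6 = 467586.
Real time: 467586 / (60000/1001) = 78008931/10000 s.
Target frame: (78008931/10000) × (60) = 234026793/500 ≈ 468053.586 → 468054.
At 60 labels/s: frame 468054 → 02:10:00:54.

02:10:00:54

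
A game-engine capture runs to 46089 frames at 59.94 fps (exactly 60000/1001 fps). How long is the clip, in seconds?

768.91815 seconds

Running time = 46089 / (60000/1001) = 768.91815 s.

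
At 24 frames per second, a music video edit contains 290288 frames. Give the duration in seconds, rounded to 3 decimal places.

12095.333 seconds

Running time = 290288 × 1/24 = 36286/3 s ≈ 12095.333 s.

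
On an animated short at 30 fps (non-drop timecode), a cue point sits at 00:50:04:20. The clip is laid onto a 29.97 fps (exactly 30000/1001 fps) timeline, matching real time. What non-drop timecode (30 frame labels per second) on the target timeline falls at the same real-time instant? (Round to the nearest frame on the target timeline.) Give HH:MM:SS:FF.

Source frame index: (0×3600 + 50×60 + 4) × 30 + 20 = 90140.
Real time: 90140 / (30) = 9014/3 s.
Target frame: (9014/3) × (30000/1001) = 90140000/1001 ≈ 90049.950 → 90050.
At 30 labels/s: frame 90050 → 00:50:01:20.

00:50:01:20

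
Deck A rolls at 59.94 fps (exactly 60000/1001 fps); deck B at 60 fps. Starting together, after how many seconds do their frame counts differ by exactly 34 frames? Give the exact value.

17017/30 seconds

The gap grows by |60 − 60000/1001| = 60/1001 frames per second.
Time for a 34-frame gap: 34 ÷ (60/1001) = 17017/30 s.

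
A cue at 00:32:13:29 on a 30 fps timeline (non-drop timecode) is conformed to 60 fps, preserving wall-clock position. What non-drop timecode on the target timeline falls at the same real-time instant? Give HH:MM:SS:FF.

00:32:13:58

Source frame index: (0×3600 + 32×60 + 13) × 30 + 29 = 58019.
Real time: 58019 / (30) = 58019/30 s.
Target frame: (58019/30) × (60) = 116038.
At 60 labels/s: frame 116038 → 00:32:13:58.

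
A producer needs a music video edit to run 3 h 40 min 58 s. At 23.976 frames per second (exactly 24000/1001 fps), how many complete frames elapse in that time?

317874 frames

3 h 40 min 58 s = 13258 s.
Frames = 13258 × 24000/1001 = 45456000/143 ≈ 317874.1259.
Complete frames: 317874.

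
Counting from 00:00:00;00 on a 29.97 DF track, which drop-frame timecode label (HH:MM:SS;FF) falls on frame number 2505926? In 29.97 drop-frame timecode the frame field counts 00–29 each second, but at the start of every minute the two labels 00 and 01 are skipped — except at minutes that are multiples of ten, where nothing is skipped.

Each 10-minute DF block holds 10 × 60 × 30 − 9 × 2 = 17982 frames. 2505926 ÷ 17982 → 139 full blocks, remainder 6428.
Within the partial block the first minute is 1800 frames and each further minute 1798, so 3 further minute boundaries passed. Total skipped labels = 18 × 139 + 2 × 3 = 2508.
Non-drop label index = 2505926 + 2508 = 2508434; at 30 labels/s that is 23:13:34:14, i.e. DF 23:13:34;14.

23:13:34;14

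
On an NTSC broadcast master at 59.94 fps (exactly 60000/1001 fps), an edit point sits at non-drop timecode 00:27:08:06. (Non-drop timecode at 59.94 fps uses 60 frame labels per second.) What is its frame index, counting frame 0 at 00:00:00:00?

Total seconds to the label: (0 × 3600 + 27 × 60 + 8) = 1628.
Frame index = 1628 × 60 + 6 = 97686.

97686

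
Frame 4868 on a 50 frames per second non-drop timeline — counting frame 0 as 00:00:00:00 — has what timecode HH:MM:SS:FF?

00:01:37:18

4868 ÷ 50 = 97 full seconds, remainder 18 frames.
97 s = 0 h 1 min 37 s.
Timecode: 00:01:37:18.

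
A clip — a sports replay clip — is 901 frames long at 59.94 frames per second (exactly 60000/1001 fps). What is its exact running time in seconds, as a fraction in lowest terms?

901901/60000 seconds

Running time = 901 ÷ (60000/1001) = 901 × 1001/60000 = 901901/60000 s.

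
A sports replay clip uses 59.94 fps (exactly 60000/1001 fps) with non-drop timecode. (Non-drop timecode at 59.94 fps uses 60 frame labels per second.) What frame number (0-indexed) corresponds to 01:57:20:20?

Total seconds to the label: (1 × 3600 + 57 × 60 + 20) = 7040.
Frame index = 7040 × 60 + 20 = 422420.

frame 422420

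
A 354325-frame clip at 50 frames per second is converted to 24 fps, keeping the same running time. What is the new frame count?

Target frames = source frames × (target rate / source rate) = 354325 × (24)/(50) = 354325 × 12/25 = 170076.

170076 frames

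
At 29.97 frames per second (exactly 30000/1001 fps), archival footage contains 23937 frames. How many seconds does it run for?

Running time = 23937 / (30000/1001) = 798.6979 s.

798.6979 seconds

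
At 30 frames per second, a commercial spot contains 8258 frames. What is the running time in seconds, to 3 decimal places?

Running time = 8258 × 1/30 = 4129/15 s ≈ 275.267 s.

275.267 seconds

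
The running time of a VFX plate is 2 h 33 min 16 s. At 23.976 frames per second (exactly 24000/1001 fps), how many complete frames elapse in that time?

220483 frames

2 h 33 min 16 s = 9196 s.
Frames = 9196 × 24000/1001 = 20064000/91 ≈ 220483.5165.
Complete frames: 220483.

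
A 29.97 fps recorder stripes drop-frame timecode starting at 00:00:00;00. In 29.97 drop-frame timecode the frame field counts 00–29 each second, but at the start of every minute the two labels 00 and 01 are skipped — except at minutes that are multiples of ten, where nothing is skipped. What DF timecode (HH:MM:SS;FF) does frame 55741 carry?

00:30:59;25

Each 10-minute DF block holds 10 × 60 × 30 − 9 × 2 = 17982 frames. 55741 ÷ 17982 → 3 full blocks, remainder 1795.
Within the partial block the first minute is 1800 frames and each further minute 1798, so 0 further minute boundaries passed. Total skipped labels = 18 × 3 + 2 × 0 = 54.
Non-drop label index = 55741 + 54 = 55795; at 30 labels/s that is 00:30:59:25, i.e. DF 00:30:59;25.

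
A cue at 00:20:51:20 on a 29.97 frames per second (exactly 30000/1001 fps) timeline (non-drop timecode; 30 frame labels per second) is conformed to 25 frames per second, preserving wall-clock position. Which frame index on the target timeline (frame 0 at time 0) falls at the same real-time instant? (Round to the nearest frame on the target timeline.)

frame 31323

Source frame index: (0×3600 + 20×60 + 51) × 30 + 20 = 37550.
Real time: 37550 / (30000/1001) = 751751/600 s.
Target frame: (751751/600) × (25) = 751751/24 ≈ 31322.958 → 31323.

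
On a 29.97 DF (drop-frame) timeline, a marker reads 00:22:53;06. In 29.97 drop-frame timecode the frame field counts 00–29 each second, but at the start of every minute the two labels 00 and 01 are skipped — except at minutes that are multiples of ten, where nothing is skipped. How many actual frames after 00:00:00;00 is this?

Complete 10-minute blocks: 2, each 17982 frames → 35964.
Remaining 2 whole minutes in the current block: 1800 + 1 × 1798 = 3598 frames.
Within the current minute: 53 × 30 + 6 − 2 = 1594 (labels ;00/;01 skipped at this minute). Total = 35964 + 3598 + 1594 = 41156.

41156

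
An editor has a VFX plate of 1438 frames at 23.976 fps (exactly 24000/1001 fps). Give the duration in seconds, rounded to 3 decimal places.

59.977 seconds

Running time = 1438 × 1001/24000 = 719719/12000 s ≈ 59.977 s.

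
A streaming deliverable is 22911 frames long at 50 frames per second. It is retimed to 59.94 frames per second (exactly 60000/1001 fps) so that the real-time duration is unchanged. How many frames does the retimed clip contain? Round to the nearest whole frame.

Frames at target rate = 22911 × (60000/1001) / (50) = 3927600/143 ≈ 27465.734.
Nearest whole frame: 27466.

27466 frames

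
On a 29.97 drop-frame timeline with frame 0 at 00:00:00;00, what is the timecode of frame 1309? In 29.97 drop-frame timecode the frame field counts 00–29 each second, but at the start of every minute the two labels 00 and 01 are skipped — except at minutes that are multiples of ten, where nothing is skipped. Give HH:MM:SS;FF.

Each 10-minute DF block holds 10 × 60 × 30 − 9 × 2 = 17982 frames. 1309 ÷ 17982 → 0 full blocks, remainder 1309.
Within the partial block the first minute is 1800 frames and each further minute 1798, so 0 further minute boundaries passed. Total skipped labels = 18 × 0 + 2 × 0 = 0.
Non-drop label index = 1309 + 0 = 1309; at 30 labels/s that is 00:00:43:19, i.e. DF 00:00:43;19.

00:00:43;19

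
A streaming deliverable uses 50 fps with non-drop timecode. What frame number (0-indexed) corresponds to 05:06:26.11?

919311

Total seconds to the label: (5 × 3600 + 6 × 60 + 26) = 18386.
Frame index = 18386 × 50 + 11 = 919311.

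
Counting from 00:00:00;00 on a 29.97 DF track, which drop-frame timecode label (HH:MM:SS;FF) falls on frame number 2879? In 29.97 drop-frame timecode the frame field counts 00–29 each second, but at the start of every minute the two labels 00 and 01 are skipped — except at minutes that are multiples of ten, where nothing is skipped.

00:01:36;01

Each 10-minute DF block holds 10 × 60 × 30 − 9 × 2 = 17982 frames. 2879 ÷ 17982 → 0 full blocks, remainder 2879.
Within the partial block the first minute is 1800 frames and each further minute 1798, so 1 further minute boundary passed. Total skipped labels = 18 × 0 + 2 × 1 = 2.
Non-drop label index = 2879 + 2 = 2881; at 30 labels/s that is 00:01:36:01, i.e. DF 00:01:36;01.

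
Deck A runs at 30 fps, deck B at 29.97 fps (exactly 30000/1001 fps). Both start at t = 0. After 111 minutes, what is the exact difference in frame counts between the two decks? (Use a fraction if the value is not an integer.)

111 min = 6660 s.
A emits 30 × 6660 = 199800 frames; B emits 30000/1001 × 6660 = 199800000/1001.
Difference = 199800/1001 frames (≈ 199.6004); B is behind A.

199800/1001 frames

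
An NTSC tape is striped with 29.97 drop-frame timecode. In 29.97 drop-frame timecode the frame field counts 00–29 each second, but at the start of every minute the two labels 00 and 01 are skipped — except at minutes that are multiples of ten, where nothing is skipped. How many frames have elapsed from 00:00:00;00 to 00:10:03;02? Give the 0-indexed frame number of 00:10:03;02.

18074

Complete 10-minute blocks: 1, each 17982 frames → 17982.
Remaining 0 whole minutes in the current block: 0 frames.
Within the current minute: 3 × 30 + 2 = 92. Total = 17982 + 0 + 92 = 18074.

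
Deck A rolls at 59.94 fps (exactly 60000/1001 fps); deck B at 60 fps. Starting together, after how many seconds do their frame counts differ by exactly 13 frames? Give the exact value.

The gap grows by |60 − 60000/1001| = 60/1001 frames per second.
Time for a 13-frame gap: 13 ÷ (60/1001) = 13013/60 s.

13013/60 seconds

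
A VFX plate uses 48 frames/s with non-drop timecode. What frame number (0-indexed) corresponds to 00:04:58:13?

14317

Total seconds to the label: (0 × 3600 + 4 × 60 + 58) = 298.
Frame index = 298 × 48 + 13 = 14317.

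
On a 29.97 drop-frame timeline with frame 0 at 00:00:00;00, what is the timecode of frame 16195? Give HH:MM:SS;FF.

Ten DF minutes hold 17982 frames, so frame 16195 lies in block 0 (frames 0–17981) with 16195 frames into that block.
The block's first minute is 1800 frames and the rest 1798 each; 16195 frames reaches minute 9, so 0 × 18 + 9 × 2 = 18 labels have been skipped so far.
Adding those back, label number 16195 + 18 = 16213 at 30 labels/s is 540 s + 13 f = 0 h 9 min 0 s frame 13, i.e. 00:09:00;13.

00:09:00;13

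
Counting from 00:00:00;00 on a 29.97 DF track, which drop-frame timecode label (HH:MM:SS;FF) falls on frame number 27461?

00:15:16;09

Each 10-minute DF block holds 10 × 60 × 30 − 9 × 2 = 17982 frames. 27461 ÷ 17982 → 1 full block, remainder 9479.
Within the partial block the first minute is 1800 frames and each further minute 1798, so 5 further minute boundaries passed. Total skipped labels = 18 × 1 + 2 × 5 = 28.
Non-drop label index = 27461 + 28 = 27489; at 30 labels/s that is 00:15:16:09, i.e. DF 00:15:16;09.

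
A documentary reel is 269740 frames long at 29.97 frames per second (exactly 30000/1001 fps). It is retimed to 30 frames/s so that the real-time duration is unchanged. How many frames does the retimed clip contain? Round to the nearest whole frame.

Frames at target rate = 269740 × (30) / (30000/1001) = 13500487/50 ≈ 270009.740.
Nearest whole frame: 270010.

270010 frames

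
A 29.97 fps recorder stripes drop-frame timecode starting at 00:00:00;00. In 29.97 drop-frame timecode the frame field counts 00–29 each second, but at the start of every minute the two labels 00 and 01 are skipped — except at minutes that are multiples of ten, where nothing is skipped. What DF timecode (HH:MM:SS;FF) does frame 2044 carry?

Each 10-minute DF block holds 10 × 60 × 30 − 9 × 2 = 17982 frames. 2044 ÷ 17982 → 0 full blocks, remainder 2044.
Within the partial block the first minute is 1800 frames and each further minute 1798, so 1 further minute boundary passed. Total skipped labels = 18 × 0 + 2 × 1 = 2.
Non-drop label index = 2044 + 2 = 2046; at 30 labels/s that is 00:01:08:06, i.e. DF 00:01:08;06.

00:01:08;06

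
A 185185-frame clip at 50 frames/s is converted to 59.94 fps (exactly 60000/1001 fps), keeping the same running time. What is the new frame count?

222000 frames

Target frames = source frames × (target rate / source rate) = 185185 × (60000/1001)/(50) = 185185 × 1200/1001 = 222000.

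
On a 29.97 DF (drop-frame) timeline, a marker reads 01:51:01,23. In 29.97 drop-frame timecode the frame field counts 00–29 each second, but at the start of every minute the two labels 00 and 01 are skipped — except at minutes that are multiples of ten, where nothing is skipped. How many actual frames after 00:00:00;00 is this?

199653

Complete 10-minute blocks: 11, each 17982 frames → 197802.
Remaining 1 whole minute in the current block: 1800 + 0 × 1798 = 1800 frames.
Within the current minute: 1 × 30 + 23 − 2 = 51 (labels ;00/;01 skipped at this minute). Total = 197802 + 1800 + 51 = 199653.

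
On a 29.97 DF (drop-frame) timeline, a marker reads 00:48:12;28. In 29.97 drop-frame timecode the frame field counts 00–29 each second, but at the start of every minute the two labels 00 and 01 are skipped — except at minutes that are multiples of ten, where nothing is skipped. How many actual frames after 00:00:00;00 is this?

Complete 10-minute blocks: 4, each 17982 frames → 71928.
Remaining 8 whole minutes in the current block: 1800 + 7 × 1798 = 14386 frames.
Within the current minute: 12 × 30 + 28 − 2 = 386 (labels ;00/;01 skipped at this minute). Total = 71928 + 14386 + 386 = 86700.

86700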